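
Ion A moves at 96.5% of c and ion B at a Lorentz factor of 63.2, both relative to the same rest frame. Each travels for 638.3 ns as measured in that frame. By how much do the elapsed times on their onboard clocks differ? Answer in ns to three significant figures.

|τ_A − τ_B| = 157 ns

A: β = 0.965; γ = 1/√(1 − 0.965²) = 1/√0.06878 = 3.813; τ_A = 638.3/3.813 = 167.4 ns.
B: γ = 63.2; τ_B = 638.3/63.20 = 10.10 ns.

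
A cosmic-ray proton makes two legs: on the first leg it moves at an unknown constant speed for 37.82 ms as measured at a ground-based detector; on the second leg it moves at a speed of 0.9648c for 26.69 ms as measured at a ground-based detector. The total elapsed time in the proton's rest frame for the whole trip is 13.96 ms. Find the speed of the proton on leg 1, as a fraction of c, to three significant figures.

β = 0.983

Leg 1: speed unknown; τ_1 = 37.82/γ_1.
Leg 2: γ = 1/√(1 − 0.9648²) = 1/√0.06916 = 3.803; τ_2 = 26.69/3.803 = 7.019 ms.
Total proper time: τ_1 + 7.019 = 13.96, so τ_1 = 13.96 − 7.019 = 6.941 ms.
γ_1 = 37.82/6.941 = 5.449; β = √(1 − 1/γ²) = √0.9663.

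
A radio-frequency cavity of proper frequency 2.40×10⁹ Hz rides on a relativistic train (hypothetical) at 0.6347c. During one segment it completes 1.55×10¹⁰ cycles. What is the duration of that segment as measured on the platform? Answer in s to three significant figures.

Δt = 8.36 s

γ = 1/√(1 − 0.6347²) = 1/√0.5972 = 1.294
Proper time for N cycles: τ = N/f = 1.55×10¹⁰/(2.40×10⁹) = 6.458×10⁰ s = 6.458 s.
Lab-frame duration Δt = γτ = 1.294 × 6.458 = 8.358 s.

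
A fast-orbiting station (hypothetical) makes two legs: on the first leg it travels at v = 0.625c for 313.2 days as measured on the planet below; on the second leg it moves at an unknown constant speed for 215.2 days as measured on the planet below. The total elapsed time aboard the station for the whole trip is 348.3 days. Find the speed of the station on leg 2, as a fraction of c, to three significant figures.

β = 0.876

Leg 1: γ = 1/√(1 − 0.625²) = 1/√0.6094 = 1.281; τ_1 = 313.2/1.281 = 244.5 days.
Leg 2: speed unknown; τ_2 = 215.2/γ_2.
Total proper time: 244.5 + τ_2 = 348.3, so τ_2 = 348.3 − 244.5 = 103.8 days.
γ_2 = 215.2/103.8 = 2.073; β = √(1 − 1/γ²) = √0.7673.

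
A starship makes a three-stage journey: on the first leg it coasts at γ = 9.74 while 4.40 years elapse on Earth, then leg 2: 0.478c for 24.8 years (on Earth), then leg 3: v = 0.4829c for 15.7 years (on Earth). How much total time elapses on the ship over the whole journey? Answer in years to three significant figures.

Leg 1: γ = 9.74; τ_1 = 4.40/9.740 = 0.4517 years.
Leg 2: γ = 1/√(1 − 0.478²) = 1/√0.7715 = 1.138; τ_2 = 24.8/1.138 = 21.78 years.
Leg 3: γ = 1/√(1 − 0.4829²) = 1/√0.7668 = 1.142; τ_3 = 15.7/1.142 = 13.75 years.
Total: 0.4517 + 21.78 + 13.75 years.

τ = 36.0 years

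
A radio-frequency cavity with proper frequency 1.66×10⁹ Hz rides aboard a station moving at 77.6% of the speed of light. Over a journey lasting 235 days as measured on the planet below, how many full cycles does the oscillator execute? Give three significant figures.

β = 0.776; γ = 1/√(1 − 0.776²) = 1/√0.3978 = 1.585
The oscillator's own cycle count is N = f × τ where τ is the proper time aboard the station. τ = Δt/γ = 235/1.585 = 148.2 days = 1.281×10⁷ s.
N = 1.66×10⁹ × 1.281×10⁷ = 2.126×10¹⁶.

N = 2.13×10¹⁶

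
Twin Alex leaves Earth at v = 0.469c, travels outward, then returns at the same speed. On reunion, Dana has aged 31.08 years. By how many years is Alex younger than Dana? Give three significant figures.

γ = 1/√(1 − 0.469²) = 1/√0.7800 = 1.132
Alex's elapsed proper time: τ = 31.08/1.132 = 27.45 years.
Age gap = Δt − τ = 31.08 − 27.45 years.

Δt − τ = 3.63 years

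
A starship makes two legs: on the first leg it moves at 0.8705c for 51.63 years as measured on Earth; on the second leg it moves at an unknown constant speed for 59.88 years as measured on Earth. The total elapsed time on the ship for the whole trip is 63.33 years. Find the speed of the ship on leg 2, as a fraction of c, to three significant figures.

β = 0.774

Leg 1: γ = 1/√(1 − 0.8705²) = 1/√0.2422 = 2.032; τ_1 = 51.63/2.032 = 25.41 years.
Leg 2: speed unknown; τ_2 = 59.88/γ_2.
Total proper time: 25.41 + τ_2 = 63.33, so τ_2 = 63.33 − 25.41 = 37.92 years.
γ_2 = 59.88/37.92 = 1.579; β = √(1 − 1/γ²) = √0.5990.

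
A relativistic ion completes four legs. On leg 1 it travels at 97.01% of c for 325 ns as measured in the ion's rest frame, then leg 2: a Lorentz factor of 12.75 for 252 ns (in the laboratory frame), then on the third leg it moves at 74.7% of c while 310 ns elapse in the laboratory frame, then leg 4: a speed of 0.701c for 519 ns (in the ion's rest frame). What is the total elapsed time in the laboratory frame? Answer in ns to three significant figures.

Δt = 2630 ns

Leg 1: β = 0.9701; γ = 1/√(1 − 0.9701²) = 1/√0.05891 = 4.120; Δt_1 = 4.120 × 325 = 1339 ns.
Leg 2: 252 ns is already measured in the laboratory frame.
Leg 3: 310 ns is already measured in the laboratory frame.
Leg 4: γ = 1/√(1 − 0.701²) = 1/√0.5086 = 1.402; Δt_4 = 1.402 × 519 = 727.7 ns.
Total: 1339 + 252.0 + 310.0 + 727.7 ns.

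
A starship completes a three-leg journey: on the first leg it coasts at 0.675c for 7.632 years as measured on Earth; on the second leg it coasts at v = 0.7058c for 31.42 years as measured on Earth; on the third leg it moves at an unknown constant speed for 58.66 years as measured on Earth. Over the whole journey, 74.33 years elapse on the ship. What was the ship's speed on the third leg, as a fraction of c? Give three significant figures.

β = 0.611

Leg 1: γ = 1/√(1 − 0.675²) = 1/√0.5444 = 1.355; τ_1 = 7.632/1.355 = 5.631 years.
Leg 2: γ = 1/√(1 − 0.7058²) = 1/√0.5018 = 1.412; τ_2 = 31.42/1.412 = 22.26 years.
Leg 3: speed unknown; τ_3 = 58.66/γ_3.
Total proper time: 5.631 + 22.26 + τ_3 = 74.33, so τ_3 = 74.33 − 27.89 = 46.44 years.
γ_3 = 58.66/46.44 = 1.263; β = √(1 − 1/γ²) = √0.3732.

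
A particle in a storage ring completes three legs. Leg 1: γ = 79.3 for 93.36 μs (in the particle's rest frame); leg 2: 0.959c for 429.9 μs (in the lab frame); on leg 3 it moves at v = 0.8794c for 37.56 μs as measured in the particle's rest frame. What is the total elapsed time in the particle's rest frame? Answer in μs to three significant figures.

τ = 253 μs

Leg 1: 93.36 μs is already measured in the particle's rest frame.
Leg 2: γ = 1/√(1 − 0.959²) = 1/√0.08032 = 3.529; τ_2 = 429.9/3.529 = 121.8 μs.
Leg 3: 37.56 μs is already measured in the particle's rest frame.
Total: 93.36 + 121.8 + 37.56 μs.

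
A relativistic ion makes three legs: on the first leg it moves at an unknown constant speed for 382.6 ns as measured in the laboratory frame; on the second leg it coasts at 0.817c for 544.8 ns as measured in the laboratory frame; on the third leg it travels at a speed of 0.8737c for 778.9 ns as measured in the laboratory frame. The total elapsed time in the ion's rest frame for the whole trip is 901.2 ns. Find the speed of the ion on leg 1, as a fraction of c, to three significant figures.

Leg 1: speed unknown; τ_1 = 382.6/γ_1.
Leg 2: γ = 1/√(1 − 0.817²) = 1/√0.3325 = 1.734; τ_2 = 544.8/1.734 = 314.2 ns.
Leg 3: γ = 1/√(1 − 0.8737²) = 1/√0.2366 = 2.056; τ_3 = 778.9/2.056 = 378.9 ns.
Total proper time: τ_1 + 314.2 + 378.9 = 901.2, so τ_1 = 901.2 − 693.1 = 208.1 ns.
γ_1 = 382.6/208.1 = 1.838; β = √(1 − 1/γ²) = √0.7040.

β = 0.839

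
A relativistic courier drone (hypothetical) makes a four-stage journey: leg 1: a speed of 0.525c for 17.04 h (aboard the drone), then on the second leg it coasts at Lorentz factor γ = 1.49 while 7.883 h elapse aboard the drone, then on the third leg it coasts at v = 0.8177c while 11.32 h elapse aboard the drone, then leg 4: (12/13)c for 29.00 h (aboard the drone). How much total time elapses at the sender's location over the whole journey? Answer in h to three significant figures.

Leg 1: γ = 1/√(1 − 0.525²) = 1/√0.7244 = 1.175; Δt_1 = 1.175 × 17.04 = 20.02 h.
Leg 2: γ = 1.49; Δt_2 = 1.490 × 7.883 = 11.75 h.
Leg 3: γ = 1/√(1 − 0.8177²) = 1/√0.3314 = 1.737; Δt_3 = 1.737 × 11.32 = 19.66 h.
Leg 4: γ = 1/√(1 − (12/13)²) = 13/5 = 2.600; Δt_4 = 2.600 × 29.00 = 75.40 h.
Total: 20.02 + 11.75 + 19.66 + 75.40 h.

Δt = 127 h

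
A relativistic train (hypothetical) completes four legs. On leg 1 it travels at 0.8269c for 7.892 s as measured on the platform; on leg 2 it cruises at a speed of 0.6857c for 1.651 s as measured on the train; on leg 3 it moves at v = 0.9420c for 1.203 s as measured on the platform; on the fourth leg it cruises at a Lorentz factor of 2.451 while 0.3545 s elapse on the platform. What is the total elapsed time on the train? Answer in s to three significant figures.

Leg 1: γ = 1/√(1 − 0.8269²) = 1/√0.3162 = 1.778; τ_1 = 7.892/1.778 = 4.438 s.
Leg 2: 1.651 s is already measured on the train.
Leg 3: γ = 1/√(1 − 0.9420²) = 1/√0.1126 = 2.980; τ_3 = 1.203/2.980 = 0.4037 s.
Leg 4: γ = 2.451; τ_4 = 0.3545/2.451 = 0.1446 s.
Total: 4.438 + 1.651 + 0.4037 + 0.1446 s.

τ = 6.64 s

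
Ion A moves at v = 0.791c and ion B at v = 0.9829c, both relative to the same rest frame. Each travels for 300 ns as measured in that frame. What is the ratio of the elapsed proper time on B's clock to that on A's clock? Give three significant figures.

τ_B/τ_A = 0.301

A: γ = 1/√(1 − 0.791²) = 1/√0.3743 = 1.634. B: γ = 1/√(1 − 0.9829²) = 1/√0.03391 = 5.431.
τ_A/τ_B = γ_B/γ_A = 5.431/1.634 = 3.323, so τ_B/τ_A = 0.3010.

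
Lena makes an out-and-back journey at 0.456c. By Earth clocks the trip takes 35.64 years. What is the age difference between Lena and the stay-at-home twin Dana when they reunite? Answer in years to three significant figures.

Δt − τ = 3.92 years

γ = 1/√(1 − 0.456²) = 1/√0.7921 = 1.124
Lena's elapsed proper time: τ = 35.64/1.124 = 31.72 years.
Age gap = Δt − τ = 35.64 − 31.72 years.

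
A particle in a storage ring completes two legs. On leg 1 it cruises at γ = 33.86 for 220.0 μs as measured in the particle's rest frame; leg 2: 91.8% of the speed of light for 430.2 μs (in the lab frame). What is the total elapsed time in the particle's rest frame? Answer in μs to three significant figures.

Leg 1: 220.0 μs is already measured in the particle's rest frame.
Leg 2: β = 0.918; γ = 1/√(1 − 0.918²) = 1/√0.1573 = 2.522; τ_2 = 430.2/2.522 = 170.6 μs.
Total: 220.0 + 170.6 μs.

τ = 391 μs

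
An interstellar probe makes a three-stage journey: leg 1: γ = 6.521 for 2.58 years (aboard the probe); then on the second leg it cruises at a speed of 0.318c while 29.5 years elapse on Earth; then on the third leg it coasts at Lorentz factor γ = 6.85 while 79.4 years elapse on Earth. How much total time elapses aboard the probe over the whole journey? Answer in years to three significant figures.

Leg 1: 2.58 years is already measured aboard the probe.
Leg 2: γ = 1/√(1 − 0.318²) = 1/√0.8989 = 1.055; τ_2 = 29.5/1.055 = 27.97 years.
Leg 3: γ = 6.85; τ_3 = 79.4/6.850 = 11.59 years.
Total: 2.580 + 27.97 + 11.59 years.

τ = 42.1 years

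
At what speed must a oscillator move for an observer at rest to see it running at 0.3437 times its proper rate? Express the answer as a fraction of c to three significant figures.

β = 0.939

Rate ratio = 1/γ, so γ = 1/0.3437 = 2.910.
β = √(1 − 1/γ²) = √(1 − 0.3437²) = √0.8819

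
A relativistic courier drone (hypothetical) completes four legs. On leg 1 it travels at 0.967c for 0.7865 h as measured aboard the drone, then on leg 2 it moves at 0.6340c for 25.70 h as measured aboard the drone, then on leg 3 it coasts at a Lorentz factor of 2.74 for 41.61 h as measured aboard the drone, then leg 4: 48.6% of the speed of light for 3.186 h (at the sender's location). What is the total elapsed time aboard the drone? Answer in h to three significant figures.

Leg 1: 0.7865 h is already measured aboard the drone.
Leg 2: 25.70 h is already measured aboard the drone.
Leg 3: 41.61 h is already measured aboard the drone.
Leg 4: β = 0.486; γ = 1/√(1 − 0.486²) = 1/√0.7638 = 1.144; τ_4 = 3.186/1.144 = 2.784 h.
Total: 0.7865 + 25.70 + 41.61 + 2.784 h.

τ = 70.9 h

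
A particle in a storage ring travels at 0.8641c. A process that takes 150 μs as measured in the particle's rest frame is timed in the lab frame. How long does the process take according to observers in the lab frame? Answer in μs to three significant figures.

γ = 1/√(1 − 0.8641²) = 1/√0.2533 = 1.987
The interval measured in the particle's rest frame is the proper time (both events occur at the same place in that frame); the lab-frame interval is Δt = γτ = 1.987 × 150 μs.

Δt = 298 μs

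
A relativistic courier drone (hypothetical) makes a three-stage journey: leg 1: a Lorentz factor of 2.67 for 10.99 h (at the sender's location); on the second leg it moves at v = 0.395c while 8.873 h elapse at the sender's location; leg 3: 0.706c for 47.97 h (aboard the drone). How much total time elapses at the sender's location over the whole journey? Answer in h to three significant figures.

Leg 1: 10.99 h is already measured at the sender's location.
Leg 2: 8.873 h is already measured at the sender's location.
Leg 3: γ = 1/√(1 − 0.706²) = 1/√0.5016 = 1.412; Δt_3 = 1.412 × 47.97 = 67.73 h.
Total: 10.99 + 8.873 + 67.73 h.

Δt = 87.6 h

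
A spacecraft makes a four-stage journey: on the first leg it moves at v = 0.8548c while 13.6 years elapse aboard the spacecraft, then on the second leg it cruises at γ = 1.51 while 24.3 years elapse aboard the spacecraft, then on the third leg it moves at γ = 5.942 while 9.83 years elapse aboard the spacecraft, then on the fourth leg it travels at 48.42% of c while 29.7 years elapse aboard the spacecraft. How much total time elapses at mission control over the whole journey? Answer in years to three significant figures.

Leg 1: γ = 1/√(1 − 0.8548²) = 1/√0.2693 = 1.927; Δt_1 = 1.927 × 13.6 = 26.21 years.
Leg 2: γ = 1.51; Δt_2 = 1.510 × 24.3 = 36.69 years.
Leg 3: γ = 5.942; Δt_3 = 5.942 × 9.83 = 58.41 years.
Leg 4: β = 0.4842; γ = 1/√(1 − 0.4842²) = 1/√0.7656 = 1.143; Δt_4 = 1.143 × 29.7 = 33.94 years.
Total: 26.21 + 36.69 + 58.41 + 33.94 years.

Δt = 155 years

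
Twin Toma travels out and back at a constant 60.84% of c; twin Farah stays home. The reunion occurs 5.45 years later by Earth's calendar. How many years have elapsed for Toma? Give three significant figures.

β = 0.6084; γ = 1/√(1 − 0.6084²) = 1/√0.6298 = 1.260
Toma's clock measures proper time along the trip: τ = Δt/γ = 5.45/1.260 years.

τ = 4.33 years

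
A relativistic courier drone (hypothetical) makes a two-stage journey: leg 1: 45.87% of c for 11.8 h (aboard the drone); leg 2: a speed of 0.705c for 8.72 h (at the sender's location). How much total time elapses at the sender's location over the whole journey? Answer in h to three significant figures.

Leg 1: β = 0.4587; γ = 1/√(1 − 0.4587²) = 1/√0.7896 = 1.125; Δt_1 = 1.125 × 11.8 = 13.28 h.
Leg 2: 8.72 h is already measured at the sender's location.
Total: 13.28 + 8.720 h.

Δt = 22.0 h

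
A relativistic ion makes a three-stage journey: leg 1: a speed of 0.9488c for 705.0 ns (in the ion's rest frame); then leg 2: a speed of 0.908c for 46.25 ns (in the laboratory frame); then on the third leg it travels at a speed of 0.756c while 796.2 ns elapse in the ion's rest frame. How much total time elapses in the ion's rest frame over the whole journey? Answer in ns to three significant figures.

τ = 1520 ns

Leg 1: 705.0 ns is already measured in the ion's rest frame.
Leg 2: γ = 1/√(1 − 0.908²) = 1/√0.1755 = 2.387; τ_2 = 46.25/2.387 = 19.38 ns.
Leg 3: 796.2 ns is already measured in the ion's rest frame.
Total: 705.0 + 19.38 + 796.2 ns.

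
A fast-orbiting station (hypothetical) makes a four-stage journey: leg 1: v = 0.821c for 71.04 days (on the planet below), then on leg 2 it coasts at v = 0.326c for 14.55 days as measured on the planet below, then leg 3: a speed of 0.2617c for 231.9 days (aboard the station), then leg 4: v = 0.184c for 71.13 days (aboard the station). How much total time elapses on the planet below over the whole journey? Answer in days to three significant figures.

Leg 1: 71.04 days is already measured on the planet below.
Leg 2: 14.55 days is already measured on the planet below.
Leg 3: γ = 1/√(1 − 0.2617²) = 1/√0.9315 = 1.036; Δt_3 = 1.036 × 231.9 = 240.3 days.
Leg 4: γ = 1/√(1 − 0.184²) = 1/√0.9661 = 1.017; Δt_4 = 1.017 × 71.13 = 72.37 days.
Total: 71.04 + 14.55 + 240.3 + 72.37 days.

Δt = 398 days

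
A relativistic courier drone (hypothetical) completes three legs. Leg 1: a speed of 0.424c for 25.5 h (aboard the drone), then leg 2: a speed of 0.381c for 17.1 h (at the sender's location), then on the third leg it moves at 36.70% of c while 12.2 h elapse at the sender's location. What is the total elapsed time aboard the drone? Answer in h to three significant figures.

τ = 52.7 h

Leg 1: 25.5 h is already measured aboard the drone.
Leg 2: γ = 1/√(1 − 0.381²) = 1/√0.8548 = 1.082; τ_2 = 17.1/1.082 = 15.81 h.
Leg 3: β = 0.3670; γ = 1/√(1 − 0.3670²) = 1/√0.8653 = 1.075; τ_3 = 12.2/1.075 = 11.35 h.
Total: 25.50 + 15.81 + 11.35 h.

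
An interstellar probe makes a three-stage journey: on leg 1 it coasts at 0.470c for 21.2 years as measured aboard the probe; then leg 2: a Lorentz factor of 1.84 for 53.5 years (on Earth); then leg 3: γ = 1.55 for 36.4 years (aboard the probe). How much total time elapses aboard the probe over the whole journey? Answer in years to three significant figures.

Leg 1: 21.2 years is already measured aboard the probe.
Leg 2: γ = 1.84; τ_2 = 53.5/1.840 = 29.08 years.
Leg 3: 36.4 years is already measured aboard the probe.
Total: 21.20 + 29.08 + 36.40 years.

τ = 86.7 years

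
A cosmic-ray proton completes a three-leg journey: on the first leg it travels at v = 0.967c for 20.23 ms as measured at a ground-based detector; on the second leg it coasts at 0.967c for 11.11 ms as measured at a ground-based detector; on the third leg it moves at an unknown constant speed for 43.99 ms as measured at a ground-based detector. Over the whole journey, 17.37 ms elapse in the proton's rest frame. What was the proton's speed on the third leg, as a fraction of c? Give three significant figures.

Leg 1: γ = 1/√(1 − 0.967²) = 1/√0.06491 = 3.925; τ_1 = 20.23/3.925 = 5.154 ms.
Leg 2: γ = 1/√(1 − 0.967²) = 1/√0.06491 = 3.925; τ_2 = 11.11/3.925 = 2.831 ms.
Leg 3: speed unknown; τ_3 = 43.99/γ_3.
Total proper time: 5.154 + 2.831 + τ_3 = 17.37, so τ_3 = 17.37 − 7.985 = 9.385 ms.
γ_3 = 43.99/9.385 = 4.687; β = √(1 − 1/γ²) = √0.9545.

β = 0.977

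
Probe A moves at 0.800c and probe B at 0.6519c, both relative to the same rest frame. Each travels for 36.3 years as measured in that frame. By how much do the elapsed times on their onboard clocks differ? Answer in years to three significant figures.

A: γ = 1/√(1 − 0.800²) = 5/3 ≈ 1.667; τ_A = 36.3/1.667 = 21.78 years.
B: γ = 1/√(1 − 0.6519²) = 1/√0.5750 = 1.319; τ_B = 36.3/1.319 = 27.53 years.

|τ_A − τ_B| = 5.75 years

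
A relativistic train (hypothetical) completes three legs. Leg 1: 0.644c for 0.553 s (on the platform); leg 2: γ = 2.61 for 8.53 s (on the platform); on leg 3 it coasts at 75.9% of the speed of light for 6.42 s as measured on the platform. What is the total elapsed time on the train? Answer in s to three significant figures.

Leg 1: γ = 1/√(1 − 0.644²) = 1/√0.5853 = 1.307; τ_1 = 0.553/1.307 = 0.4231 s.
Leg 2: γ = 2.61; τ_2 = 8.53/2.610 = 3.268 s.
Leg 3: β = 0.759; γ = 1/√(1 − 0.759²) = 1/√0.4239 = 1.536; τ_3 = 6.42/1.536 = 4.180 s.
Total: 0.4231 + 3.268 + 4.180 s.

τ = 7.87 s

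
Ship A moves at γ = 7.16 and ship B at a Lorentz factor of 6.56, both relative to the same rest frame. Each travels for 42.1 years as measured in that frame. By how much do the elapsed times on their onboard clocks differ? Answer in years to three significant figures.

A: γ = 7.16; τ_A = 42.1/7.160 = 5.880 years.
B: γ = 6.56; τ_B = 42.1/6.560 = 6.418 years.

|τ_A − τ_B| = 0.538 years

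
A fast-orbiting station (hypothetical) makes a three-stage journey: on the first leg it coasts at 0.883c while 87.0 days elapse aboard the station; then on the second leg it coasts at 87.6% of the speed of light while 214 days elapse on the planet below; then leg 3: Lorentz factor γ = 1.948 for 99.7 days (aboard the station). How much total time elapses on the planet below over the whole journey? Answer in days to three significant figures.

Leg 1: γ = 1/√(1 − 0.883²) = 1/√0.2203 = 2.131; Δt_1 = 2.131 × 87.0 = 185.4 days.
Leg 2: 214 days is already measured on the planet below.
Leg 3: γ = 1.948; Δt_3 = 1.948 × 99.7 = 194.2 days.
Total: 185.4 + 214.0 + 194.2 days.

Δt = 594 days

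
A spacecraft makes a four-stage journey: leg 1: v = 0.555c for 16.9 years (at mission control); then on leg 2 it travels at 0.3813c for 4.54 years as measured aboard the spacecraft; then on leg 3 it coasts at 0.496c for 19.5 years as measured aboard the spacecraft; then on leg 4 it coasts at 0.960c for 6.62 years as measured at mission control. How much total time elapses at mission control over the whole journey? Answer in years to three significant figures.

Δt = 50.9 years

Leg 1: 16.9 years is already measured at mission control.
Leg 2: γ = 1/√(1 − 0.3813²) = 1/√0.8546 = 1.082; Δt_2 = 1.082 × 4.54 = 4.911 years.
Leg 3: γ = 1/√(1 − 0.496²) = 1/√0.7540 = 1.152; Δt_3 = 1.152 × 19.5 = 22.46 years.
Leg 4: 6.62 years is already measured at mission control.
Total: 16.90 + 4.911 + 22.46 + 6.620 years.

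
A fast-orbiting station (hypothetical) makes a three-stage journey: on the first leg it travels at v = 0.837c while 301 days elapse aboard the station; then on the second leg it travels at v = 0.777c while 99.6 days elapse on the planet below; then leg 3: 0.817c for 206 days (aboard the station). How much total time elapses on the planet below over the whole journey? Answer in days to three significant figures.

Leg 1: γ = 1/√(1 − 0.837²) = 1/√0.2994 = 1.827; Δt_1 = 1.827 × 301 = 550.1 days.
Leg 2: 99.6 days is already measured on the planet below.
Leg 3: γ = 1/√(1 − 0.817²) = 1/√0.3325 = 1.734; Δt_3 = 1.734 × 206 = 357.2 days.
Total: 550.1 + 99.60 + 357.2 days.

Δt = 1010 days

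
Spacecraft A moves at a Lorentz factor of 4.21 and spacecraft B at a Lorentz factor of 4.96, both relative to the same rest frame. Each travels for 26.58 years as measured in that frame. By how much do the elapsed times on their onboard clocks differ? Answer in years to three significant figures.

|τ_A − τ_B| = 0.955 years

A: γ = 4.21; τ_A = 26.58/4.210 = 6.314 years.
B: γ = 4.96; τ_B = 26.58/4.960 = 5.359 years.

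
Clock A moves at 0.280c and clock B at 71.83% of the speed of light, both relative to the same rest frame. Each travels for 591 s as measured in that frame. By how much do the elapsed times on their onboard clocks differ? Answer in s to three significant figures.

|τ_A − τ_B| = 156 s

A: γ = 1/√(1 − 0.280²) = 25/24 ≈ 1.042; τ_A = 591/1.042 = 567.4 s.
B: β = 0.7183; γ = 1/√(1 − 0.7183²) = 1/√0.4840 = 1.437; τ_B = 591/1.437 = 411.2 s.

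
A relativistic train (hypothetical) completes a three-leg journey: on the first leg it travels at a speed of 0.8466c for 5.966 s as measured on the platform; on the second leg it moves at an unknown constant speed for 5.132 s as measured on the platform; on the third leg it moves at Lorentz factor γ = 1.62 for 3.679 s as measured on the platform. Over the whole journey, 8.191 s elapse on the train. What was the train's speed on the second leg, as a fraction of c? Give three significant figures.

β = 0.845

Leg 1: γ = 1/√(1 − 0.8466²) = 1/√0.2833 = 1.879; τ_1 = 5.966/1.879 = 3.175 s.
Leg 2: speed unknown; τ_2 = 5.132/γ_2.
Leg 3: γ = 1.62; τ_3 = 3.679/1.620 = 2.271 s.
Total proper time: 3.175 + τ_2 + 2.271 = 8.191, so τ_2 = 8.191 − 5.446 = 2.745 s.
γ_2 = 5.132/2.745 = 1.870; β = √(1 − 1/γ²) = √0.7140.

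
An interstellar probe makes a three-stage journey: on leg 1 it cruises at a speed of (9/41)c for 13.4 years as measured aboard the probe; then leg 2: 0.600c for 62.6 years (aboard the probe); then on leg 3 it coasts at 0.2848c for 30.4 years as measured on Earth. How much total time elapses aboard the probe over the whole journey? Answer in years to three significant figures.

τ = 105 years

Leg 1: 13.4 years is already measured aboard the probe.
Leg 2: 62.6 years is already measured aboard the probe.
Leg 3: γ = 1/√(1 − 0.2848²) = 1/√0.9189 = 1.043; τ_3 = 30.4/1.043 = 29.14 years.
Total: 13.40 + 62.60 + 29.14 years.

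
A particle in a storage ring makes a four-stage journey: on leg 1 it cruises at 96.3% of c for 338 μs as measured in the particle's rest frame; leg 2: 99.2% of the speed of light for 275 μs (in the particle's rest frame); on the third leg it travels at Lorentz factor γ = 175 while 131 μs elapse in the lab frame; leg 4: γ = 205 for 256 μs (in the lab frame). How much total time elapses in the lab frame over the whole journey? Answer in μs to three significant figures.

Δt = 3820 μs

Leg 1: β = 0.963; γ = 1/√(1 − 0.963²) = 1/√0.07263 = 3.711; Δt_1 = 3.711 × 338 = 1254 μs.
Leg 2: β = 0.992; γ = 1/√(1 − 0.992²) = 1/√0.01594 = 7.922; Δt_2 = 7.922 × 275 = 2178 μs.
Leg 3: 131 μs is already measured in the lab frame.
Leg 4: 256 μs is already measured in the lab frame.
Total: 1254 + 2178 + 131.0 + 256.0 μs.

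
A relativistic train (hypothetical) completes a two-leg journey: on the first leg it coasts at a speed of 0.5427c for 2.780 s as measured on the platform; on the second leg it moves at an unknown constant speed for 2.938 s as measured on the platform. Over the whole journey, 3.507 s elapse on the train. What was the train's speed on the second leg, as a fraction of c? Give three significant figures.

Leg 1: γ = 1/√(1 − 0.5427²) = 1/√0.7055 = 1.191; τ_1 = 2.780/1.191 = 2.335 s.
Leg 2: speed unknown; τ_2 = 2.938/γ_2.
Total proper time: 2.335 + τ_2 = 3.507, so τ_2 = 3.507 − 2.335 = 1.172 s.
γ_2 = 2.938/1.172 = 2.507; β = √(1 − 1/γ²) = √0.8409.

β = 0.917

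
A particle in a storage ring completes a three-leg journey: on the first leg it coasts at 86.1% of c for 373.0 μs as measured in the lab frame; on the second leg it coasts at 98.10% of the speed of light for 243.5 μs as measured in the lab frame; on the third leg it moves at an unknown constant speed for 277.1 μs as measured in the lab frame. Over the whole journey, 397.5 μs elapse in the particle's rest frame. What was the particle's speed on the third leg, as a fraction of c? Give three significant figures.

Leg 1: β = 0.861; γ = 1/√(1 − 0.861²) = 1/√0.2587 = 1.966; τ_1 = 373.0/1.966 = 189.7 μs.
Leg 2: β = 0.9810; γ = 1/√(1 − 0.9810²) = 1/√0.03764 = 5.154; τ_2 = 243.5/5.154 = 47.24 μs.
Leg 3: speed unknown; τ_3 = 277.1/γ_3.
Total proper time: 189.7 + 47.24 + τ_3 = 397.5, so τ_3 = 397.5 − 237.0 = 160.5 μs.
γ_3 = 277.1/160.5 = 1.726; β = √(1 − 1/γ²) = √0.6643.

β = 0.815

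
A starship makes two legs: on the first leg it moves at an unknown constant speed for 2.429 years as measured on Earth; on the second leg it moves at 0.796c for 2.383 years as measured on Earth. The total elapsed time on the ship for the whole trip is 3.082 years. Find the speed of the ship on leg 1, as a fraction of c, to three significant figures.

Leg 1: speed unknown; τ_1 = 2.429/γ_1.
Leg 2: γ = 1/√(1 − 0.796²) = 1/√0.3664 = 1.652; τ_2 = 2.383/1.652 = 1.442 years.
Total proper time: τ_1 + 1.442 = 3.082, so τ_1 = 3.082 − 1.442 = 1.640 years.
γ_1 = 2.429/1.640 = 1.481; β = √(1 − 1/γ²) = √0.5444.

β = 0.738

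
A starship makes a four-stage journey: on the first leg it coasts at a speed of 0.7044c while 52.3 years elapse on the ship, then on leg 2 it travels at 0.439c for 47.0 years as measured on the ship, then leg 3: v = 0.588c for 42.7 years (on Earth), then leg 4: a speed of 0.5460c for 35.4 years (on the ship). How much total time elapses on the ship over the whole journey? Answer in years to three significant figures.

Leg 1: 52.3 years is already measured on the ship.
Leg 2: 47.0 years is already measured on the ship.
Leg 3: γ = 1/√(1 − 0.588²) = 1/√0.6543 = 1.236; τ_3 = 42.7/1.236 = 34.54 years.
Leg 4: 35.4 years is already measured on the ship.
Total: 52.30 + 47.00 + 34.54 + 35.40 years.

τ = 169 years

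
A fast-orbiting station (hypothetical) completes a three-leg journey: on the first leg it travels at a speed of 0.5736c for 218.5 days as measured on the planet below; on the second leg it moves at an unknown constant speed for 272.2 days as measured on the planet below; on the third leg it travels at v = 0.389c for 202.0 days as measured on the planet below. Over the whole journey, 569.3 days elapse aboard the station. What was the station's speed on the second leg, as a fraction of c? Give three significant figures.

β = 0.661

Leg 1: γ = 1/√(1 − 0.5736²) = 1/√0.6710 = 1.221; τ_1 = 218.5/1.221 = 179.0 days.
Leg 2: speed unknown; τ_2 = 272.2/γ_2.
Leg 3: γ = 1/√(1 − 0.389²) = 1/√0.8487 = 1.085; τ_3 = 202.0/1.085 = 186.1 days.
Total proper time: 179.0 + τ_2 + 186.1 = 569.3, so τ_2 = 569.3 − 365.1 = 204.2 days.
γ_2 = 272.2/204.2 = 1.333; β = √(1 − 1/γ²) = √0.4371.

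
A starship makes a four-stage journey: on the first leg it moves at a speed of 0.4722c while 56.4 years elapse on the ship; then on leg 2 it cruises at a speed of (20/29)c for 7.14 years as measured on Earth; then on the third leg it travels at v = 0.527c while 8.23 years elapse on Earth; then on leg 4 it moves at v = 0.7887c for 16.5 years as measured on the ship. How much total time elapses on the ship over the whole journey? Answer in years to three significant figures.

τ = 85.1 years

Leg 1: 56.4 years is already measured on the ship.
Leg 2: γ = 1/√(1 − (20/29)²) = 29/21 ≈ 1.381; τ_2 = 7.14/1.381 = 5.170 years.
Leg 3: γ = 1/√(1 − 0.527²) = 1/√0.7223 = 1.177; τ_3 = 8.23/1.177 = 6.994 years.
Leg 4: 16.5 years is already measured on the ship.
Total: 56.40 + 5.170 + 6.994 + 16.50 years.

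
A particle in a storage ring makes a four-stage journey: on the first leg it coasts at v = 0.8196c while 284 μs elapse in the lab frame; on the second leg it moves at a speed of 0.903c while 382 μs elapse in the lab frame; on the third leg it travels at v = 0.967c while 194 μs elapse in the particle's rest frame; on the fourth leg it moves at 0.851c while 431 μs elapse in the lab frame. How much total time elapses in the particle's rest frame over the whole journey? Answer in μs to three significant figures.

τ = 747 μs

Leg 1: γ = 1/√(1 − 0.8196²) = 1/√0.3283 = 1.745; τ_1 = 284/1.745 = 162.7 μs.
Leg 2: γ = 1/√(1 − 0.903²) = 1/√0.1846 = 2.328; τ_2 = 382/2.328 = 164.1 μs.
Leg 3: 194 μs is already measured in the particle's rest frame.
Leg 4: γ = 1/√(1 − 0.851²) = 1/√0.2758 = 1.904; τ_4 = 431/1.904 = 226.3 μs.
Total: 162.7 + 164.1 + 194.0 + 226.3 μs.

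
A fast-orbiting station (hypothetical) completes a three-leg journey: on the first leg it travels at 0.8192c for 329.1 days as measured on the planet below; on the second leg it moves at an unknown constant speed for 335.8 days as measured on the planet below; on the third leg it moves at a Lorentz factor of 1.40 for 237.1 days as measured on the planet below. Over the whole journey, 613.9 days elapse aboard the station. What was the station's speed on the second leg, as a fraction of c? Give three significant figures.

Leg 1: γ = 1/√(1 − 0.8192²) = 1/√0.3289 = 1.744; τ_1 = 329.1/1.744 = 188.7 days.
Leg 2: speed unknown; τ_2 = 335.8/γ_2.
Leg 3: γ = 1.40; τ_3 = 237.1/1.400 = 169.4 days.
Total proper time: 188.7 + τ_2 + 169.4 = 613.9, so τ_2 = 613.9 − 358.1 = 255.8 days.
γ_2 = 335.8/255.8 = 1.313; β = √(1 − 1/γ²) = √0.4197.

β = 0.648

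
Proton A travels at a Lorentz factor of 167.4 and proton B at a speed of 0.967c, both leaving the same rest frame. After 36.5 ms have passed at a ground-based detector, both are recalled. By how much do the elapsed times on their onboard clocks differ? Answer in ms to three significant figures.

A: γ = 167.4; τ_A = 36.5/167.4 = 0.2180 ms.
B: γ = 1/√(1 − 0.967²) = 1/√0.06491 = 3.925; τ_B = 36.5/3.925 = 9.299 ms.

|τ_A − τ_B| = 9.08 ms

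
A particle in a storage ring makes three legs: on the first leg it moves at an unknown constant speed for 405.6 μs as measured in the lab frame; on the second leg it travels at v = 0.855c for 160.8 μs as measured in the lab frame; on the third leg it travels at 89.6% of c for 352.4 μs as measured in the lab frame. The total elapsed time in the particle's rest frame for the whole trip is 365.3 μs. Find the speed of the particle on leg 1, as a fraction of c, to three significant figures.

Leg 1: speed unknown; τ_1 = 405.6/γ_1.
Leg 2: γ = 1/√(1 − 0.855²) = 1/√0.2690 = 1.928; τ_2 = 160.8/1.928 = 83.40 μs.
Leg 3: β = 0.896; γ = 1/√(1 − 0.896²) = 1/√0.1972 = 2.252; τ_3 = 352.4/2.252 = 156.5 μs.
Total proper time: τ_1 + 83.40 + 156.5 = 365.3, so τ_1 = 365.3 − 239.9 = 125.4 μs.
γ_1 = 405.6/125.4 = 3.234; β = √(1 − 1/γ²) = √0.9044.

β = 0.951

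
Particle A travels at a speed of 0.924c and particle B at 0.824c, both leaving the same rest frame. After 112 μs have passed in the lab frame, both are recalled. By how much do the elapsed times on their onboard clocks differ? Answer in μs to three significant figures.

|τ_A − τ_B| = 20.6 μs

A: γ = 1/√(1 − 0.924²) = 1/√0.1462 = 2.615; τ_A = 112/2.615 = 42.83 μs.
B: γ = 1/√(1 − 0.824²) = 1/√0.3210 = 1.765; τ_B = 112/1.765 = 63.46 μs.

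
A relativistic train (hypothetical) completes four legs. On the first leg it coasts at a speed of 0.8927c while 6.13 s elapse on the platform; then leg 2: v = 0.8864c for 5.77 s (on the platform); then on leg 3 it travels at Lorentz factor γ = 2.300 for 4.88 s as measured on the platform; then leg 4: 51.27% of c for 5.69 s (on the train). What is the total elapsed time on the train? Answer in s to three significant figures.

Leg 1: γ = 1/√(1 − 0.8927²) = 1/√0.2031 = 2.219; τ_1 = 6.13/2.219 = 2.762 s.
Leg 2: γ = 1/√(1 − 0.8864²) = 1/√0.2143 = 2.160; τ_2 = 5.77/2.160 = 2.671 s.
Leg 3: γ = 2.300; τ_3 = 4.88/2.300 = 2.122 s.
Leg 4: 5.69 s is already measured on the train.
Total: 2.762 + 2.671 + 2.122 + 5.690 s.

τ = 13.2 s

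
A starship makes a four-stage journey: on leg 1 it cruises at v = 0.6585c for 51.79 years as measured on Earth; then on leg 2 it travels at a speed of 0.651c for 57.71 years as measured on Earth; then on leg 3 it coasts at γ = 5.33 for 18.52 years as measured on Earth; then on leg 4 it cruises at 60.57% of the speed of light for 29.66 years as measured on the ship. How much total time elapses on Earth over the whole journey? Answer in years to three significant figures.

Leg 1: 51.79 years is already measured on Earth.
Leg 2: 57.71 years is already measured on Earth.
Leg 3: 18.52 years is already measured on Earth.
Leg 4: β = 0.6057; γ = 1/√(1 − 0.6057²) = 1/√0.6331 = 1.257; Δt_4 = 1.257 × 29.66 = 37.28 years.
Total: 51.79 + 57.71 + 18.52 + 37.28 years.

Δt = 165 years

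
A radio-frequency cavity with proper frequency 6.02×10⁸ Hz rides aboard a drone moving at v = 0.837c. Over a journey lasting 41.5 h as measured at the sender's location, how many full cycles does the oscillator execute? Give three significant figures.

γ = 1/√(1 − 0.837²) = 1/√0.2994 = 1.827
The oscillator's own cycle count is N = f × τ where τ is the proper time aboard the drone. τ = Δt/γ = 41.5/1.827 = 22.71 h = 8.175×10⁴ s.
N = 6.02×10⁸ × 8.175×10⁴ = 4.921×10¹³.

N = 4.92×10¹³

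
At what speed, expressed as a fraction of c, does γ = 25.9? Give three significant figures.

β = 0.999

β = √(1 − 1/γ²) = √(1 − 1/25.9²) = √(1 − 0.001491) = √0.9985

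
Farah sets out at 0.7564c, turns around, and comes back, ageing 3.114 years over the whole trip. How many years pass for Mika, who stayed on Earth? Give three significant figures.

γ = 1/√(1 − 0.7564²) = 1/√0.4279 = 1.529
Earth-frame duration is the dilated interval: Δt = γτ = 1.529 × 3.114 years.

Δt = 4.76 years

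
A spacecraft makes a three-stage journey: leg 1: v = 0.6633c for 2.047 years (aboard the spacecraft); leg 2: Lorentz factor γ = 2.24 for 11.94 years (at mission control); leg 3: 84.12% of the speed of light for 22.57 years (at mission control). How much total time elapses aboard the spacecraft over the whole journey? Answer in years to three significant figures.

Leg 1: 2.047 years is already measured aboard the spacecraft.
Leg 2: γ = 2.24; τ_2 = 11.94/2.240 = 5.330 years.
Leg 3: β = 0.8412; γ = 1/√(1 − 0.8412²) = 1/√0.2924 = 1.849; τ_3 = 22.57/1.849 = 12.20 years.
Total: 2.047 + 5.330 + 12.20 years.

τ = 19.6 years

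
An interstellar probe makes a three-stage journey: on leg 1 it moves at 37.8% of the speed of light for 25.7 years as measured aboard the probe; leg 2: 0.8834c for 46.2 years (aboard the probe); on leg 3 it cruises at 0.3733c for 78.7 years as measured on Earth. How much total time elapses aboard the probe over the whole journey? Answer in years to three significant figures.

Leg 1: 25.7 years is already measured aboard the probe.
Leg 2: 46.2 years is already measured aboard the probe.
Leg 3: γ = 1/√(1 − 0.3733²) = 1/√0.8606 = 1.078; τ_3 = 78.7/1.078 = 73.01 years.
Total: 25.70 + 46.20 + 73.01 years.

τ = 145 years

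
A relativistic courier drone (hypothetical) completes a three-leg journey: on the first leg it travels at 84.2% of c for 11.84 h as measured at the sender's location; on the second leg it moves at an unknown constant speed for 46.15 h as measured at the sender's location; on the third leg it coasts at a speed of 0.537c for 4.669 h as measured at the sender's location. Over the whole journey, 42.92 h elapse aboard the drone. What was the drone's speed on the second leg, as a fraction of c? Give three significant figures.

Leg 1: β = 0.842; γ = 1/√(1 − 0.842²) = 1/√0.2910 = 1.854; τ_1 = 11.84/1.854 = 6.387 h.
Leg 2: speed unknown; τ_2 = 46.15/γ_2.
Leg 3: γ = 1/√(1 − 0.537²) = 1/√0.7116 = 1.185; τ_3 = 4.669/1.185 = 3.939 h.
Total proper time: 6.387 + τ_2 + 3.939 = 42.92, so τ_2 = 42.92 − 10.33 = 32.59 h.
γ_2 = 46.15/32.59 = 1.416; β = √(1 − 1/γ²) = √0.5012.

β = 0.708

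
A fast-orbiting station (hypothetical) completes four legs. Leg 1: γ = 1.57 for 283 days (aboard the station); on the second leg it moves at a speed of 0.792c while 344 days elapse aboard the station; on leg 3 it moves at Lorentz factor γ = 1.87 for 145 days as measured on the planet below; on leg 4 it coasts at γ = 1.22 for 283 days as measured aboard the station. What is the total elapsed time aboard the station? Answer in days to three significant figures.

Leg 1: 283 days is already measured aboard the station.
Leg 2: 344 days is already measured aboard the station.
Leg 3: γ = 1.87; τ_3 = 145/1.870 = 77.54 days.
Leg 4: 283 days is already measured aboard the station.
Total: 283.0 + 344.0 + 77.54 + 283.0 days.

τ = 988 days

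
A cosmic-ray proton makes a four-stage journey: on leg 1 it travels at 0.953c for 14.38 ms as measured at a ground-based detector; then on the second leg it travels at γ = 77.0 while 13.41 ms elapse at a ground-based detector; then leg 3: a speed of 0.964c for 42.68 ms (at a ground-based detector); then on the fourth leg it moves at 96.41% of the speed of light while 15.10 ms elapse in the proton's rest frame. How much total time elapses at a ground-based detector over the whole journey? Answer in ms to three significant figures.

Leg 1: 14.38 ms is already measured at a ground-based detector.
Leg 2: 13.41 ms is already measured at a ground-based detector.
Leg 3: 42.68 ms is already measured at a ground-based detector.
Leg 4: β = 0.9641; γ = 1/√(1 − 0.9641²) = 1/√0.07051 = 3.766; Δt_4 = 3.766 × 15.10 = 56.87 ms.
Total: 14.38 + 13.41 + 42.68 + 56.87 ms.

Δt = 127 ms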